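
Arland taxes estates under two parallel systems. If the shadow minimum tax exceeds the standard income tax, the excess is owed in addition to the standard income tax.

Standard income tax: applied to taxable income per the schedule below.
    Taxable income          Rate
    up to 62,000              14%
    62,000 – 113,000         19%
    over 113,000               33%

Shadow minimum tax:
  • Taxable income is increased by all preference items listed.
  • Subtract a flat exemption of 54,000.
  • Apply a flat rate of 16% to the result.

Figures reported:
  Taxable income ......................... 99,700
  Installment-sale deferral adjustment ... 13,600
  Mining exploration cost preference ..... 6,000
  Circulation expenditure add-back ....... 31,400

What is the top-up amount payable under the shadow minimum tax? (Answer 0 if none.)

0

Standard income tax:
  62,000 × 14% = 8,680
  37,700 × 19% = 7,163
  → 15,843

Shadow minimum tax:
  Adjusted income: 99,700 + 13,600 + 6,000 + 31,400 = 150,700
  Less exemption 54,000 → base 96,700
  96,700 × 16% = 15,472

15,472 ≤ 15,843, so no add-on is due.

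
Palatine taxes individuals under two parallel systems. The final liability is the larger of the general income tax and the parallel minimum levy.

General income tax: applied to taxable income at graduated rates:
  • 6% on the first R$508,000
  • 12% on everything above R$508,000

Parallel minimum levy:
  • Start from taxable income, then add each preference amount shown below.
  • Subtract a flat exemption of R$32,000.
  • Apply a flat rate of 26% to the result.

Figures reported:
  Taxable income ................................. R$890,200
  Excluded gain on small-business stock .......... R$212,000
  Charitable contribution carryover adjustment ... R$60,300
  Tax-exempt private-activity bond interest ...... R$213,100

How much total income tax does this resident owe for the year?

R$349,336

Parallel minimum levy:
  Adjusted income: R$890,200 + R$212,000 + R$60,300 + R$213,100 = R$1,375,600
  Less exemption R$32,000 → base R$1,343,600
  R$1,343,600 × 26% = R$349,336

General income tax:
  R$508,000 × 6% = R$30,480
  R$382,200 × 12% = R$45,864
  → R$76,344

R$349,336 > R$76,344, so the parallel minimum levy is the binding amount.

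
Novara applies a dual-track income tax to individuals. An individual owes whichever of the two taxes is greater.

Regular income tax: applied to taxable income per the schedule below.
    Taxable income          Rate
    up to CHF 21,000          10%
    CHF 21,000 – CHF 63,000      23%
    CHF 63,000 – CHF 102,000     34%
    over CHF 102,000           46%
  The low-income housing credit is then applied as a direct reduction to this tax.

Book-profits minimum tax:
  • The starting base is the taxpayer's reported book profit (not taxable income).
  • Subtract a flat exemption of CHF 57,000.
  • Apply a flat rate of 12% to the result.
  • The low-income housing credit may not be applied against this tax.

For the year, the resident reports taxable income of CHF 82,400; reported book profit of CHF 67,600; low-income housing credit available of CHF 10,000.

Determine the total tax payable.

CHF 8,356

Regular income tax:
  CHF 21,000 × 10% = CHF 2,100
  CHF 42,000 × 23% = CHF 9,660
  CHF 19,400 × 34% = CHF 6,596
  → CHF 18,356
  Less low-income housing credit CHF 10,000 → CHF 8,356

Book-profits minimum tax:
  Base (reported book profit): CHF 67,600
  Less exemption CHF 57,000 → base CHF 10,600
  CHF 10,600 × 12% = CHF 1,272

CHF 8,356 > CHF 1,272, so the regular income tax governs.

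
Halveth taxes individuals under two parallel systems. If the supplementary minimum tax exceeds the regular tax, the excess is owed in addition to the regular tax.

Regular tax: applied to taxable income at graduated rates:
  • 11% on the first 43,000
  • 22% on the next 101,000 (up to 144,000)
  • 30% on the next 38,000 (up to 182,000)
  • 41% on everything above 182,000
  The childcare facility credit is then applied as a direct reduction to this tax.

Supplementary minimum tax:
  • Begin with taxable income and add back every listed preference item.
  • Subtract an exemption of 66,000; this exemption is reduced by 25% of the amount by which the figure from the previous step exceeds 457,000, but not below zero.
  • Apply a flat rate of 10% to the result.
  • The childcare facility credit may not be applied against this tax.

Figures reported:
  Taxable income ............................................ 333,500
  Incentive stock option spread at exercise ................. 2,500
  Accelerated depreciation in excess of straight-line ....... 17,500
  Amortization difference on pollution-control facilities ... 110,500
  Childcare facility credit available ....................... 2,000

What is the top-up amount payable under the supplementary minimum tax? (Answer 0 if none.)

0

Regular tax:
  43,000 × 11% = 4,730
  101,000 × 22% = 22,220
  38,000 × 30% = 11,400
  151,500 × 41% = 62,115
  → 100,465
  Less childcare facility credit 2,000 → 98,465

Supplementary minimum tax:
  Adjusted income: 333,500 + 2,500 + 17,500 + 110,500 = 464,000
  Exemption: 66,000 − 25% × (464,000 − 457,000) = 66,000 − 1,750 = 64,250
  Base: 464,000 − 64,250 = 399,750
  399,750 × 10% = 39,975

39,975 ≤ 98,465, so no add-on is due.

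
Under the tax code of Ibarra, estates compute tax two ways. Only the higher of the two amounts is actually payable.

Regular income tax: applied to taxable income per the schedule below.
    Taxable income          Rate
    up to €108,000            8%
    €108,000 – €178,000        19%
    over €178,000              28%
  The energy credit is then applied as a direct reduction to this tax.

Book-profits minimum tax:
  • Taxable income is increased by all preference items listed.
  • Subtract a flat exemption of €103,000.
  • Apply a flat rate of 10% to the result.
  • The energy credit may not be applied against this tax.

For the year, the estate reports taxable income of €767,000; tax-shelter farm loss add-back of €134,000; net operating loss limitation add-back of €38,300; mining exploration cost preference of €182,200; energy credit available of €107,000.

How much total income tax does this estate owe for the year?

€101,850

Regular income tax:
  €108,000 × 8% = €8,640
  €70,000 × 19% = €13,300
  €589,000 × 28% = €164,920
  → €186,860
  Less energy credit €107,000 → €79,860

Book-profits minimum tax:
  Adjusted income: €767,000 + €134,000 + €38,300 + €182,200 = €1,121,500
  Less exemption €103,000 → base €1,018,500
  €1,018,500 × 10% = €101,850

€101,850 > €79,860, so the book-profits minimum tax is the binding amount.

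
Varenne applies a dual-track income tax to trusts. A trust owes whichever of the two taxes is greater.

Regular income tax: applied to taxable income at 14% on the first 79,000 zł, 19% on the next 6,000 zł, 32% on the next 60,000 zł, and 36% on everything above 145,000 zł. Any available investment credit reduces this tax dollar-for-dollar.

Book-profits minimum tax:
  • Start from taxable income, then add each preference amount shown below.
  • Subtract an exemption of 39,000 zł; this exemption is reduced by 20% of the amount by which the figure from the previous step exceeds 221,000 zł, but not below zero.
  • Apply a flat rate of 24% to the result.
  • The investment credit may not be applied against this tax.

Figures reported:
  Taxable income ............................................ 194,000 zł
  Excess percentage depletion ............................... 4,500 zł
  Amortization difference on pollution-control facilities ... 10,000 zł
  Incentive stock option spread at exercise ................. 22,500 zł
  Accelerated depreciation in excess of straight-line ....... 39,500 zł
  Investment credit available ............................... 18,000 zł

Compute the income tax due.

Regular income tax:
  79,000 zł × 14% = 11,060 zł
  6,000 zł × 19% = 1,140 zł
  60,000 zł × 32% = 19,200 zł
  49,000 zł × 36% = 17,640 zł
  → 49,040 zł
  Less investment credit 18,000 zł → 31,040 zł

Book-profits minimum tax:
  Adjusted income: 194,000 zł + 4,500 zł + 10,000 zł + 22,500 zł + 39,500 zł = 270,500 zł
  Exemption: 39,000 zł − 20% × (270,500 zł − 221,000 zł) = 39,000 zł − 9,900 zł = 29,100 zł
  Base: 270,500 zł − 29,100 zł = 241,400 zł
  241,400 zł × 24% = 57,936 zł

57,936 zł > 31,040 zł, so the book-profits minimum tax is the binding amount.

57,936 zł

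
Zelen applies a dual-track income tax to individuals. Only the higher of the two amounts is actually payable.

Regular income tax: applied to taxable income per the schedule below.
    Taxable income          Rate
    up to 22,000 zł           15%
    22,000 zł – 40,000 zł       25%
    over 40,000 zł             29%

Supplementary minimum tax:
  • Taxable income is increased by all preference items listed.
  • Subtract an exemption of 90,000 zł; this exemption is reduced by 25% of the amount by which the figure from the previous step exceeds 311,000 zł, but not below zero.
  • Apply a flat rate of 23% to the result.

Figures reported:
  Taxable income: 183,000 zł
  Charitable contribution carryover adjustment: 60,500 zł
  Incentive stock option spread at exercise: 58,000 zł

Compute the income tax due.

49,270 zł

Regular income tax:
  22,000 zł × 15% = 3,300 zł
  18,000 zł × 25% = 4,500 zł
  143,000 zł × 29% = 41,470 zł
  → 49,270 zł

Supplementary minimum tax:
  Adjusted income: 183,000 zł + 60,500 zł + 58,000 zł = 301,500 zł
  Exemption: 301,500 zł ≤ 311,000 zł, so full 90,000 zł applies
  Base: 301,500 zł − 90,000 zł = 211,500 zł
  211,500 zł × 23% = 48,645 zł

49,270 zł > 48,645 zł, so the regular income tax governs.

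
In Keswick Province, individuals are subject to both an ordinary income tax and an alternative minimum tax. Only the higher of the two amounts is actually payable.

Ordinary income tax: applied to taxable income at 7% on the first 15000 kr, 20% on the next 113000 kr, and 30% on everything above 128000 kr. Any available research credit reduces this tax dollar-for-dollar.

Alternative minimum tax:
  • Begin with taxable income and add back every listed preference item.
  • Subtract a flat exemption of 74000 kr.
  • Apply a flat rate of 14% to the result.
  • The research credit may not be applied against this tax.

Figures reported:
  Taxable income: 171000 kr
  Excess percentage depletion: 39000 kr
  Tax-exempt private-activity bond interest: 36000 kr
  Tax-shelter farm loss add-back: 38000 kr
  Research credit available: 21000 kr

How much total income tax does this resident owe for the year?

29400 kr

Ordinary income tax:
  15000 kr × 7% = 1050 kr
  113000 kr × 20% = 22600 kr
  43000 kr × 30% = 12900 kr
  → 36550 kr
  Less research credit 21000 kr → 15550 kr

Alternative minimum tax:
  Adjusted income: 171000 kr + 39000 kr + 36000 kr + 38000 kr = 284000 kr
  Less exemption 74000 kr → base 210000 kr
  210000 kr × 14% = 29400 kr

29400 kr > 15550 kr, so the alternative minimum tax is the binding amount.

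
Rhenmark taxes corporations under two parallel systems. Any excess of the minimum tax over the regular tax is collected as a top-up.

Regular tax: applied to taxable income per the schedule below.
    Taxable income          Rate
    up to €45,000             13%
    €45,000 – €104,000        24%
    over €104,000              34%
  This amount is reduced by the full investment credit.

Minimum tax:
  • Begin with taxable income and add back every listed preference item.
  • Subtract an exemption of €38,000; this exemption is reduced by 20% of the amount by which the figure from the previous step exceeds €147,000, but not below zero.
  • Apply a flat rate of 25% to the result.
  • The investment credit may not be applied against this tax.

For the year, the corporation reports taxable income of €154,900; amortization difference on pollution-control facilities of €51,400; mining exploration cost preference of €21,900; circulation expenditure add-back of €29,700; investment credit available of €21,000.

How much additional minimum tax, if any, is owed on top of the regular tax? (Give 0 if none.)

Regular tax:
  €45,000 × 13% = €5,850
  €59,000 × 24% = €14,160
  €50,900 × 34% = €17,306
  → €37,316
  Less investment credit €21,000 → €16,316

Minimum tax:
  Adjusted income: €154,900 + €51,400 + €21,900 + €29,700 = €257,900
  Exemption: €38,000 − 20% × (€257,900 − €147,000) = €38,000 − €22,180 = €15,820
  Base: €257,900 − €15,820 = €242,080
  €242,080 × 25% = €60,520

Excess of minimum tax over regular tax: €60,520 − €16,316 = €44,204.

€44,204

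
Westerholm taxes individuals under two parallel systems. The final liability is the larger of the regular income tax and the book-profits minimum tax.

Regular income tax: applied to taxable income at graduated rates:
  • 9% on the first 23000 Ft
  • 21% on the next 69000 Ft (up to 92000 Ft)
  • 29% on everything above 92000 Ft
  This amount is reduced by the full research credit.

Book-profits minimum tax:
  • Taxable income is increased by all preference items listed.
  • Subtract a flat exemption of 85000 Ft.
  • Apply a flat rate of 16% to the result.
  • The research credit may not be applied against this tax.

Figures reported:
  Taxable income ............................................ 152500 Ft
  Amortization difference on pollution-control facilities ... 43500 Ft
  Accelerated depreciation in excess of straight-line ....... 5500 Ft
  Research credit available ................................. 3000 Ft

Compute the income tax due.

Regular income tax:
  23000 Ft × 9% = 2070 Ft
  69000 Ft × 21% = 14490 Ft
  60500 Ft × 29% = 17545 Ft
  → 34105 Ft
  Less research credit 3000 Ft → 31105 Ft

Book-profits minimum tax:
  Adjusted income: 152500 Ft + 43500 Ft + 5500 Ft = 201500 Ft
  Less exemption 85000 Ft → base 116500 Ft
  116500 Ft × 16% = 18640 Ft

31105 Ft > 18640 Ft, so the regular income tax governs.

31105 Ft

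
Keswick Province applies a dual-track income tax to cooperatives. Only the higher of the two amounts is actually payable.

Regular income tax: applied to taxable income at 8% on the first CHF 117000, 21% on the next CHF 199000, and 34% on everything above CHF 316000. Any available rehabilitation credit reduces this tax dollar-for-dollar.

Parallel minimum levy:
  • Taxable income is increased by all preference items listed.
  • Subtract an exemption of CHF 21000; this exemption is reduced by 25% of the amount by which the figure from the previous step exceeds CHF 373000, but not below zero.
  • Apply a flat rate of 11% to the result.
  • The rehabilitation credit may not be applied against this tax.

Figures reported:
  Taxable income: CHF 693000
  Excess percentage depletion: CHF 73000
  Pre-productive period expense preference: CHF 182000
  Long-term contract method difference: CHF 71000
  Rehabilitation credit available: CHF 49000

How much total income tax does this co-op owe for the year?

CHF 130330

Regular income tax:
  CHF 117000 × 8% = CHF 9360
  CHF 199000 × 21% = CHF 41790
  CHF 377000 × 34% = CHF 128180
  → CHF 179330
  Less rehabilitation credit CHF 49000 → CHF 130330

Parallel minimum levy:
  Adjusted income: CHF 693000 + CHF 73000 + CHF 182000 + CHF 71000 = CHF 1019000
  Exemption: 25% × (CHF 1019000 − CHF 373000) = CHF 161500 ≥ CHF 21000, so the exemption is fully phased out
  Base: CHF 1019000 − CHF 0 = CHF 1019000
  CHF 1019000 × 11% = CHF 112090

CHF 130330 > CHF 112090, so the regular income tax governs.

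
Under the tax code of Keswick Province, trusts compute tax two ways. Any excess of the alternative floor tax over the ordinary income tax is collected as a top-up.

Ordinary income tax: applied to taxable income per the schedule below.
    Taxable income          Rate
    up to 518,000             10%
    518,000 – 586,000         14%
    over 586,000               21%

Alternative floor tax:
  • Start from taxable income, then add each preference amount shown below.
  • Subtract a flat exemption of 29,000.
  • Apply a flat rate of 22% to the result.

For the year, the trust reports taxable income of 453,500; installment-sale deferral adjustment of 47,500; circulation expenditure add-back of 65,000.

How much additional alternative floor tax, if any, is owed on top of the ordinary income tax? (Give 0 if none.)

Ordinary income tax:
  453,500 × 10% = 45,350

Alternative floor tax:
  Adjusted income: 453,500 + 47,500 + 65,000 = 566,000
  Less exemption 29,000 → base 537,000
  537,000 × 22% = 118,140

Excess of alternative floor tax over ordinary income tax: 118,140 − 45,350 = 72,790.

72,790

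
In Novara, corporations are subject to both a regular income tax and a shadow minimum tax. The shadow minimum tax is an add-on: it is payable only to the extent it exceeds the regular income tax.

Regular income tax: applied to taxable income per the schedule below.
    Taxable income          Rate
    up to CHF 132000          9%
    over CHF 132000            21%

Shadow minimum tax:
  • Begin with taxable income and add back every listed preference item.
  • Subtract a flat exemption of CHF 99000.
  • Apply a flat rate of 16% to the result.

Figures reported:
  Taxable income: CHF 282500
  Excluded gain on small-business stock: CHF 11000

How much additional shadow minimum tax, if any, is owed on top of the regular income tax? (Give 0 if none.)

Regular income tax:
  CHF 132000 × 9% = CHF 11880
  CHF 150500 × 21% = CHF 31605
  → CHF 43485

Shadow minimum tax:
  Adjusted income: CHF 282500 + CHF 11000 = CHF 293500
  Less exemption CHF 99000 → base CHF 194500
  CHF 194500 × 16% = CHF 31120

CHF 31120 ≤ CHF 43485, so no add-on is due.

CHF 0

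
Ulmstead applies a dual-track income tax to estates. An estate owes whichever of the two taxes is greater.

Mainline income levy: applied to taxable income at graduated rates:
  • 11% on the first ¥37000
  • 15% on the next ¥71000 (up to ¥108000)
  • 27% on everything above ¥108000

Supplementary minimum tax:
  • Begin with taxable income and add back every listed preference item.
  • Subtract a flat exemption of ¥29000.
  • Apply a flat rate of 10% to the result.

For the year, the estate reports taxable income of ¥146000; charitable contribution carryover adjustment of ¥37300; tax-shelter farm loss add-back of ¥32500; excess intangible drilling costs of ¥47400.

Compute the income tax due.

Mainline income levy:
  ¥37000 × 11% = ¥4070
  ¥71000 × 15% = ¥10650
  ¥38000 × 27% = ¥10260
  → ¥24980

Supplementary minimum tax:
  Adjusted income: ¥146000 + ¥37300 + ¥32500 + ¥47400 = ¥263200
  Less exemption ¥29000 → base ¥234200
  ¥234200 × 10% = ¥23420

¥24980 > ¥23420, so the mainline income levy governs.

¥24980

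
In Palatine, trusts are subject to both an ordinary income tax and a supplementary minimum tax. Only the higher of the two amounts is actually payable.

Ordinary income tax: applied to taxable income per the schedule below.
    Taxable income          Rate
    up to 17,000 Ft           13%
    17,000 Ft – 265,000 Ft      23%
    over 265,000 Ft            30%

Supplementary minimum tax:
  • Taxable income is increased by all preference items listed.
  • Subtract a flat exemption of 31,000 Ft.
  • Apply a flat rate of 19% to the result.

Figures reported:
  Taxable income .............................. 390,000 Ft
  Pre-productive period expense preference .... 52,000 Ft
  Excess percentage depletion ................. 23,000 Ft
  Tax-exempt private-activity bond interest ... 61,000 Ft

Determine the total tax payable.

96,750 Ft

Ordinary income tax:
  17,000 Ft × 13% = 2,210 Ft
  248,000 Ft × 23% = 57,040 Ft
  125,000 Ft × 30% = 37,500 Ft
  → 96,750 Ft

Supplementary minimum tax:
  Adjusted income: 390,000 Ft + 52,000 Ft + 23,000 Ft + 61,000 Ft = 526,000 Ft
  Less exemption 31,000 Ft → base 495,000 Ft
  495,000 Ft × 19% = 94,050 Ft

96,750 Ft > 94,050 Ft, so the ordinary income tax governs.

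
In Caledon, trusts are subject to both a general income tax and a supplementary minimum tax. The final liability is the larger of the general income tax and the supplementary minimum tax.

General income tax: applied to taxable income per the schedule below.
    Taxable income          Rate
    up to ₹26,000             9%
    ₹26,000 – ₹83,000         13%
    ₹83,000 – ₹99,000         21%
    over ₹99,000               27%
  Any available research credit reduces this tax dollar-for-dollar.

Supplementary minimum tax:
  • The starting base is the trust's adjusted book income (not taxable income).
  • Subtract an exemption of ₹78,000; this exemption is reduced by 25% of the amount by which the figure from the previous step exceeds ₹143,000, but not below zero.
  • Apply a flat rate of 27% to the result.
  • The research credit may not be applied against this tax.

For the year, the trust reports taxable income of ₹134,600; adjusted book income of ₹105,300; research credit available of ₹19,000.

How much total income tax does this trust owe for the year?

General income tax:
  ₹26,000 × 9% = ₹2,340
  ₹57,000 × 13% = ₹7,410
  ₹16,000 × 21% = ₹3,360
  ₹35,600 × 27% = ₹9,612
  → ₹22,722
  Less research credit ₹19,000 → ₹3,722

Supplementary minimum tax:
  Base (adjusted book income): ₹105,300
  Exemption: ₹105,300 ≤ ₹143,000, so full ₹78,000 applies
  Base: ₹105,300 − ₹78,000 = ₹27,300
  ₹27,300 × 27% = ₹7,371

₹7,371 > ₹3,722, so the supplementary minimum tax is the binding amount.

₹7,371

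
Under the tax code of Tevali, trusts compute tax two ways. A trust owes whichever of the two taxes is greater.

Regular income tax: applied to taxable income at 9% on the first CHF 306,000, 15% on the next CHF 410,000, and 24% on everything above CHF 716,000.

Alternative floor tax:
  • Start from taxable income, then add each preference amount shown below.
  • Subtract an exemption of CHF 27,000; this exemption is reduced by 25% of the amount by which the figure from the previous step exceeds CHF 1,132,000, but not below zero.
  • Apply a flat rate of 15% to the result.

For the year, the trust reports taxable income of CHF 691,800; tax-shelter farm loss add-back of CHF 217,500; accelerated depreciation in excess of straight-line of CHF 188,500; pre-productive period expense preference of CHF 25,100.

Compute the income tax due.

Regular income tax:
  CHF 306,000 × 9% = CHF 27,540
  CHF 385,800 × 15% = CHF 57,870
  → CHF 85,410

Alternative floor tax:
  Adjusted income: CHF 691,800 + CHF 217,500 + CHF 188,500 + CHF 25,100 = CHF 1,122,900
  Exemption: CHF 1,122,900 ≤ CHF 1,132,000, so full CHF 27,000 applies
  Base: CHF 1,122,900 − CHF 27,000 = CHF 1,095,900
  CHF 1,095,900 × 15% = CHF 164,385

CHF 164,385 > CHF 85,410, so the alternative floor tax is the binding amount.

CHF 164,385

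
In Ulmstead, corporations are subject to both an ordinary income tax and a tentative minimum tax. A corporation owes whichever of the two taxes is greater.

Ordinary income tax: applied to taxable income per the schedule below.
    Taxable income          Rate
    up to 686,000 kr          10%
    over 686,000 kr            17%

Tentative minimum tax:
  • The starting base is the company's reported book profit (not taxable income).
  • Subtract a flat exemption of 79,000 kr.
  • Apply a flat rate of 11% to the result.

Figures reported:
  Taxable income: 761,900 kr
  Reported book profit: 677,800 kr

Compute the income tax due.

Ordinary income tax:
  686,000 kr × 10% = 68,600 kr
  75,900 kr × 17% = 12,903 kr
  → 81,503 kr

Tentative minimum tax:
  Base (reported book profit): 677,800 kr
  Less exemption 79,000 kr → base 598,800 kr
  598,800 kr × 11% = 65,868 kr

81,503 kr > 65,868 kr, so the ordinary income tax governs.

81,503 kr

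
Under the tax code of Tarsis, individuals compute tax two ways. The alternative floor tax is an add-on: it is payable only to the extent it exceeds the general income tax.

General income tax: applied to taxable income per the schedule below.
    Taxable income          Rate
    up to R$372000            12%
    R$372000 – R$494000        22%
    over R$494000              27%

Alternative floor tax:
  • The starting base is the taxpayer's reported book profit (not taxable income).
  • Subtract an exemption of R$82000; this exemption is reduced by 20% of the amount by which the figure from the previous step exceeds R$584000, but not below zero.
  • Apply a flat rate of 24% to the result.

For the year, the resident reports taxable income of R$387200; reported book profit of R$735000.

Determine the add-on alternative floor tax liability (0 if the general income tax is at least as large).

General income tax:
  R$372000 × 12% = R$44640
  R$15200 × 22% = R$3344
  → R$47984

Alternative floor tax:
  Base (reported book profit): R$735000
  Exemption: R$82000 − 20% × (R$735000 − R$584000) = R$82000 − R$30200 = R$51800
  Base: R$735000 − R$51800 = R$683200
  R$683200 × 24% = R$163968

Excess of alternative floor tax over general income tax: R$163968 − R$47984 = R$115984.

R$115984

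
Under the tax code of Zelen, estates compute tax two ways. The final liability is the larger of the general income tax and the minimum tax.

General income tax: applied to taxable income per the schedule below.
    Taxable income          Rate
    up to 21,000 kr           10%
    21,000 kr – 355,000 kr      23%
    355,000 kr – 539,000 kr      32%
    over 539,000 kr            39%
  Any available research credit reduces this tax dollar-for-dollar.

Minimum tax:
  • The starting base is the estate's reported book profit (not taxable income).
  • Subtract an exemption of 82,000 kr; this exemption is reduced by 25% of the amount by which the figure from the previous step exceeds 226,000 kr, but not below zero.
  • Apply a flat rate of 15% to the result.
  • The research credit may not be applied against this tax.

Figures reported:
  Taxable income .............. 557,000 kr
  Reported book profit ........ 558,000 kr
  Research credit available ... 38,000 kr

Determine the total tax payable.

General income tax:
  21,000 kr × 10% = 2,100 kr
  334,000 kr × 23% = 76,820 kr
  184,000 kr × 32% = 58,880 kr
  18,000 kr × 39% = 7,020 kr
  → 144,820 kr
  Less research credit 38,000 kr → 106,820 kr

Minimum tax:
  Base (reported book profit): 558,000 kr
  Exemption: 25% × (558,000 kr − 226,000 kr) = 83,000 kr ≥ 82,000 kr, so the exemption is fully phased out
  Base: 558,000 kr − 0 kr = 558,000 kr
  558,000 kr × 15% = 83,700 kr

106,820 kr > 83,700 kr, so the general income tax governs.

106,820 kr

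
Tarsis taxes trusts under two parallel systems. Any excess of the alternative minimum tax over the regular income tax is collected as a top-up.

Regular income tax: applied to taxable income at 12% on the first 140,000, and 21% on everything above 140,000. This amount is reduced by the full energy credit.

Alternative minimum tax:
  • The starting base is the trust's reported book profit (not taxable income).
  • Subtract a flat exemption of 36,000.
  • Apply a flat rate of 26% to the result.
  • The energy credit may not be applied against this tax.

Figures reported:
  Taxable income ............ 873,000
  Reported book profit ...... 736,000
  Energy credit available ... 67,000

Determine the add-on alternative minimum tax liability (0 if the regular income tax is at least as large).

Regular income tax:
  140,000 × 12% = 16,800
  733,000 × 21% = 153,930
  → 170,730
  Less energy credit 67,000 → 103,730

Alternative minimum tax:
  Base (reported book profit): 736,000
  Less exemption 36,000 → base 700,000
  700,000 × 26% = 182,000

Excess of alternative minimum tax over regular income tax: 182,000 − 103,730 = 78,270.

78,270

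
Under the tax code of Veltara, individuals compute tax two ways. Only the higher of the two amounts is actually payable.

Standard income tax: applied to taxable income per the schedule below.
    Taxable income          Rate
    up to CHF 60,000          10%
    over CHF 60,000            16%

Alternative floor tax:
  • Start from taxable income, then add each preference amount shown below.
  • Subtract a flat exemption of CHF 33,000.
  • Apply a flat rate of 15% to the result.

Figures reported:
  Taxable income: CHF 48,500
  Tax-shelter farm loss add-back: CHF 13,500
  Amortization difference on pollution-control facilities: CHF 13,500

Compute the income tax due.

Standard income tax:
  CHF 48,500 × 10% = CHF 4,850

Alternative floor tax:
  Adjusted income: CHF 48,500 + CHF 13,500 + CHF 13,500 = CHF 75,500
  Less exemption CHF 33,000 → base CHF 42,500
  CHF 42,500 × 15% = CHF 6,375

CHF 6,375 > CHF 4,850, so the alternative floor tax is the binding amount.

CHF 6,375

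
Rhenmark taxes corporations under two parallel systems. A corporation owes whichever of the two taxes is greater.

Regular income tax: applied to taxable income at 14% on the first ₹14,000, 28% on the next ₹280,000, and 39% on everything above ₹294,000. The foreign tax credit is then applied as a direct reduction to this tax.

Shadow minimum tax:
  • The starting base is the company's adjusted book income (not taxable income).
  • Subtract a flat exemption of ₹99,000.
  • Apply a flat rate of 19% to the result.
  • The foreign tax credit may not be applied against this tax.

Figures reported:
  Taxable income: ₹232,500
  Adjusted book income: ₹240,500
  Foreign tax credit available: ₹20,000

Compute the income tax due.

Regular income tax:
  ₹14,000 × 14% = ₹1,960
  ₹218,500 × 28% = ₹61,180
  → ₹63,140
  Less foreign tax credit ₹20,000 → ₹43,140

Shadow minimum tax:
  Base (adjusted book income): ₹240,500
  Less exemption ₹99,000 → base ₹141,500
  ₹141,500 × 19% = ₹26,885

₹43,140 > ₹26,885, so the regular income tax governs.

₹43,140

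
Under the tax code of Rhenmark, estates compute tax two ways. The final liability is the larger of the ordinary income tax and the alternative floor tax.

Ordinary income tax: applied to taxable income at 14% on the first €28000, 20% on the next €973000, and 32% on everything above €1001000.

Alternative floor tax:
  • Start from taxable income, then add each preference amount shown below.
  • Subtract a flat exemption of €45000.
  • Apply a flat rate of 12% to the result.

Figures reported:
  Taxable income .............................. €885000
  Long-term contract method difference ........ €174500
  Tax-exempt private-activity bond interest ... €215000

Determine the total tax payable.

€175320

Alternative floor tax:
  Adjusted income: €885000 + €174500 + €215000 = €1274500
  Less exemption €45000 → base €1229500
  €1229500 × 12% = €147540

Ordinary income tax:
  €28000 × 14% = €3920
  €857000 × 20% = €171400
  → €175320

€175320 > €147540, so the ordinary income tax governs.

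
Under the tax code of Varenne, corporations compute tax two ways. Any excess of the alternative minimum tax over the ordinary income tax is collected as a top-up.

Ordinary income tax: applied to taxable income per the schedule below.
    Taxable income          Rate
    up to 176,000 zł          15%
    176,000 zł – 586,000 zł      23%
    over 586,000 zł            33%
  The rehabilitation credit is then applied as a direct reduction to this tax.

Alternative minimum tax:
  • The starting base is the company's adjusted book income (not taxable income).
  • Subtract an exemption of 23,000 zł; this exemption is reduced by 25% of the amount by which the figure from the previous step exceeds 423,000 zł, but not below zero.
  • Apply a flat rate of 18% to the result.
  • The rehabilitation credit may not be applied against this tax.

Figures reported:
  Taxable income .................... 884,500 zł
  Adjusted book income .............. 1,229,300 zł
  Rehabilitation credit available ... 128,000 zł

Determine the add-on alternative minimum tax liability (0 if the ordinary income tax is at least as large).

Ordinary income tax:
  176,000 zł × 15% = 26,400 zł
  410,000 zł × 23% = 94,300 zł
  298,500 zł × 33% = 98,505 zł
  → 219,205 zł
  Less rehabilitation credit 128,000 zł → 91,205 zł

Alternative minimum tax:
  Base (adjusted book income): 1,229,300 zł
  Exemption: 25% × (1,229,300 zł − 423,000 zł) = 201,575 zł ≥ 23,000 zł, so the exemption is fully phased out
  Base: 1,229,300 zł − 0 zł = 1,229,300 zł
  1,229,300 zł × 18% = 221,274 zł

Excess of alternative minimum tax over ordinary income tax: 221,274 zł − 91,205 zł = 130,069 zł.

130,069 zł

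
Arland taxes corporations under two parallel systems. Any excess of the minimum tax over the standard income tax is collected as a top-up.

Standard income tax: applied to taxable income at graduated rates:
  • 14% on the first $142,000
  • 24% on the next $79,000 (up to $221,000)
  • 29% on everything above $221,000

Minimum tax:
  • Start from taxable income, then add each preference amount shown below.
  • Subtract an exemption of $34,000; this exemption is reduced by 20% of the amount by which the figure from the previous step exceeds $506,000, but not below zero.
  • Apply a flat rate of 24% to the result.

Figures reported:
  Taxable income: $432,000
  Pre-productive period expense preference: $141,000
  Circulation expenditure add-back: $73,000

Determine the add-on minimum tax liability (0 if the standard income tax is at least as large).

$53,570

Standard income tax:
  $142,000 × 14% = $19,880
  $79,000 × 24% = $18,960
  $211,000 × 29% = $61,190
  → $100,030

Minimum tax:
  Adjusted income: $432,000 + $141,000 + $73,000 = $646,000
  Exemption: $34,000 − 20% × ($646,000 − $506,000) = $34,000 − $28,000 = $6,000
  Base: $646,000 − $6,000 = $640,000
  $640,000 × 24% = $153,600

Excess of minimum tax over standard income tax: $153,600 − $100,030 = $53,570.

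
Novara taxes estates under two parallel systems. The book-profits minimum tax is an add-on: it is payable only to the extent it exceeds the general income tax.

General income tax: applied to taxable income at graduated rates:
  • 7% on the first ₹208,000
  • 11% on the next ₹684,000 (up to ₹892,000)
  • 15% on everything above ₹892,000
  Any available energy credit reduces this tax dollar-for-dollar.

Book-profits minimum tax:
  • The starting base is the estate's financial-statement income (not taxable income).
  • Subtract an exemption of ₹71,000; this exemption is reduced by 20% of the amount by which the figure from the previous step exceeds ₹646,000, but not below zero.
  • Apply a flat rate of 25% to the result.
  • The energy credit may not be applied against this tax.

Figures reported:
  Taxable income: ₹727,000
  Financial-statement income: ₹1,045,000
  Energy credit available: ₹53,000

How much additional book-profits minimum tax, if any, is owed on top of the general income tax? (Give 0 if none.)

₹242,600

Book-profits minimum tax:
  Base (financial-statement income): ₹1,045,000
  Exemption: 20% × (₹1,045,000 − ₹646,000) = ₹79,800 ≥ ₹71,000, so the exemption is fully phased out
  Base: ₹1,045,000 − ₹0 = ₹1,045,000
  ₹1,045,000 × 25% = ₹261,250

General income tax:
  ₹208,000 × 7% = ₹14,560
  ₹519,000 × 11% = ₹57,090
  → ₹71,650
  Less energy credit ₹53,000 → ₹18,650

Excess of book-profits minimum tax over general income tax: ₹261,250 − ₹18,650 = ₹242,600.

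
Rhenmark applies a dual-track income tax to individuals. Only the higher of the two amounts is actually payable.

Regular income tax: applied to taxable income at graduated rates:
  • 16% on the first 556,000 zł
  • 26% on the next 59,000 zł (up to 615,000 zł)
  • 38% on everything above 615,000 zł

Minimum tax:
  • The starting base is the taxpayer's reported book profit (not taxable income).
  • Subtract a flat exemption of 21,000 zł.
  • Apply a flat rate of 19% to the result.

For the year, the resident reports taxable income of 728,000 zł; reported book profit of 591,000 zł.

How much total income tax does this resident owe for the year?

Regular income tax:
  556,000 zł × 16% = 88,960 zł
  59,000 zł × 26% = 15,340 zł
  113,000 zł × 38% = 42,940 zł
  → 147,240 zł

Minimum tax:
  Base (reported book profit): 591,000 zł
  Less exemption 21,000 zł → base 570,000 zł
  570,000 zł × 19% = 108,300 zł

147,240 zł > 108,300 zł, so the regular income tax governs.

147,240 zł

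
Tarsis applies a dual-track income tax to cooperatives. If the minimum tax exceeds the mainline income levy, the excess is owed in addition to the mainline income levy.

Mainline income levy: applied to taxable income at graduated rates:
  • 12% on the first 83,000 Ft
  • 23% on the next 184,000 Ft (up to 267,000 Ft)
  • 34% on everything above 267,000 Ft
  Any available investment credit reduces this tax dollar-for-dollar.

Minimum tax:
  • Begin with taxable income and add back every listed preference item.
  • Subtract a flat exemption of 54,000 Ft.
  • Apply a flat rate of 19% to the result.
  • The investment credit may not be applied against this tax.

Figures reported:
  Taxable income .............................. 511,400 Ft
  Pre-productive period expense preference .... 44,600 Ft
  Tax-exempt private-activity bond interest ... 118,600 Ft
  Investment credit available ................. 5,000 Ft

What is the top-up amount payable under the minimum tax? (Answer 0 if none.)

0 Ft

Minimum tax:
  Adjusted income: 511,400 Ft + 44,600 Ft + 118,600 Ft = 674,600 Ft
  Less exemption 54,000 Ft → base 620,600 Ft
  620,600 Ft × 19% = 117,914 Ft

Mainline income levy:
  83,000 Ft × 12% = 9,960 Ft
  184,000 Ft × 23% = 42,320 Ft
  244,400 Ft × 34% = 83,096 Ft
  → 135,376 Ft
  Less investment credit 5,000 Ft → 130,376 Ft

117,914 Ft ≤ 130,376 Ft, so no add-on is due.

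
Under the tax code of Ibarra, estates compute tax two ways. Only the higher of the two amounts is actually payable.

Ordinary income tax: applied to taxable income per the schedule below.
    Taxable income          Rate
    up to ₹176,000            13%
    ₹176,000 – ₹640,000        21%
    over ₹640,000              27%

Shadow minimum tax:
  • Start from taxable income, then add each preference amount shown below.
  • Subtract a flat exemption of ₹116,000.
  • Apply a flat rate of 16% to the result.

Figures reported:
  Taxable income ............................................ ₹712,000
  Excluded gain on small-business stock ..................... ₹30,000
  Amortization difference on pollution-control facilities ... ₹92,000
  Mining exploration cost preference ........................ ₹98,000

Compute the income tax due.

₹139,760

Ordinary income tax:
  ₹176,000 × 13% = ₹22,880
  ₹464,000 × 21% = ₹97,440
  ₹72,000 × 27% = ₹19,440
  → ₹139,760

Shadow minimum tax:
  Adjusted income: ₹712,000 + ₹30,000 + ₹92,000 + ₹98,000 = ₹932,000
  Less exemption ₹116,000 → base ₹816,000
  ₹816,000 × 16% = ₹130,560

₹139,760 > ₹130,560, so the ordinary income tax governs.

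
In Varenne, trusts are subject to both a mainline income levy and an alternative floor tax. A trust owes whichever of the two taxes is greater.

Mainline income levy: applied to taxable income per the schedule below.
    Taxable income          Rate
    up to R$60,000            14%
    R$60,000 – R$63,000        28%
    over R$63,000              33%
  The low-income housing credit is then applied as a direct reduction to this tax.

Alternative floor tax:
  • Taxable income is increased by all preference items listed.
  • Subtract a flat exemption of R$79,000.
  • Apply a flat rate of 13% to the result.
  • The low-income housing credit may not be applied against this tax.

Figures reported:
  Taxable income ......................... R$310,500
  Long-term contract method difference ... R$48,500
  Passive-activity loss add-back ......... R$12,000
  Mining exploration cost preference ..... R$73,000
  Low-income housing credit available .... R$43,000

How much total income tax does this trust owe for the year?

Alternative floor tax:
  Adjusted income: R$310,500 + R$48,500 + R$12,000 + R$73,000 = R$444,000
  Less exemption R$79,000 → base R$365,000
  R$365,000 × 13% = R$47,450

Mainline income levy:
  R$60,000 × 14% = R$8,400
  R$3,000 × 28% = R$840
  R$247,500 × 33% = R$81,675
  → R$90,915
  Less low-income housing credit R$43,000 → R$47,915

R$47,915 > R$47,450, so the mainline income levy governs.

R$47,915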